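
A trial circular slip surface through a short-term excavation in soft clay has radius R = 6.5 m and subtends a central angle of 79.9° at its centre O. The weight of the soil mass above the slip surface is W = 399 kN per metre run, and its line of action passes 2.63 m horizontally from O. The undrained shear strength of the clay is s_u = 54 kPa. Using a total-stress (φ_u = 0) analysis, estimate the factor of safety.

FS = 3.03

Taking moments about the centre O, the resisting moment is provided by the undrained shear strength acting along the arc:
Arc length L_a = R·θ = 6.5·(79.9°·π/180) = 6.5·1.3945 = 9.06 m
M_R = s_u·L_a·R = 54·9.06·6.5 = 3181.6 kN·m/m
M_D = W·d = 399·2.63 = 1049.4 kN·m/m
FS = M_R / M_D = 3181.6 / 1049.4 = 3.032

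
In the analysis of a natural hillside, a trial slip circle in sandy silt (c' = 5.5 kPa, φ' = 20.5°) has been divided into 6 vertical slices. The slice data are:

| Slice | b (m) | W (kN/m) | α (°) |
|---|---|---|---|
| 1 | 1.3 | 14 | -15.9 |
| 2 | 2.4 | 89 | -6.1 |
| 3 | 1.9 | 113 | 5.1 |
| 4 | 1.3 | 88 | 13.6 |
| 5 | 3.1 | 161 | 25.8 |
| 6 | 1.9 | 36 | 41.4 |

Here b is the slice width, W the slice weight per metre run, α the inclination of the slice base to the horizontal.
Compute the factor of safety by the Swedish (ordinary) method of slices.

Ordinary method of slices: FS = Σ[c'·Δl_i + (W_i cosα_i)·tanφ'] / Σ W_i sinα_i, with Δl_i = b_i / cosα_i.
Slice 1: Δl = 1.3/cos(-15.9°) = 1.352 m; N'_1 = 14·cos(-15.9°) = 13.5; c'Δl = 7.43; W sinα = -3.8
Slice 2: Δl = 2.4/cos(-6.1°) = 2.414 m; N'_2 = 89·cos(-6.1°) = 88.5; c'Δl = 13.28; W sinα = -9.5
Slice 3: Δl = 1.9/cos5.1° = 1.908 m; N'_3 = 113·cos5.1° = 112.6; c'Δl = 10.49; W sinα = 10.0
Slice 4: Δl = 1.3/cos13.6° = 1.338 m; N'_4 = 88·cos13.6° = 85.5; c'Δl = 7.36; W sinα = 20.7
Slice 5: Δl = 3.1/cos25.8° = 3.443 m; N'_5 = 161·cos25.8° = 145.0; c'Δl = 18.94; W sinα = 70.1
Slice 6: Δl = 1.9/cos41.4° = 2.533 m; N'_6 = 36·cos41.4° = 27.0; c'Δl = 13.93; W sinα = 23.8
Σc'Δl = 71.4 kN/m; ΣN' = 472.0 kN/m; ΣW sinα = 111.3 kN/m
Resisting = 71.4 + 472.0·tan20.5° = 71.4 + 176.5 = 247.9 kN/m
FS = 247.9 / 111.3 = 2.227

FS = 2.23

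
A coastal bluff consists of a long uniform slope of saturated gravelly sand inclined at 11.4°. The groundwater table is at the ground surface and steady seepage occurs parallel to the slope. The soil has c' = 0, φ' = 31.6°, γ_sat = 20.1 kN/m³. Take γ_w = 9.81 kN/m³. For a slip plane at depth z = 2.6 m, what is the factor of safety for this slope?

With seepage parallel to the slope and the water table at the surface, the effective normal stress on the slip plane uses the buoyant unit weight γ' = γ_sat − γ_w while the driving shear stress uses γ_sat:
FS = [c' + γ' z cos²β tanφ'] / [γ_sat z sinβ cosβ]
(For c' = 0 this reduces to FS = (γ'/γ_sat)·tanφ'/tanβ.)
γ' = 20.1 − 9.81 = 10.29 kN/m³
Numerator = 0.0 + 10.29·2.6·cos²11.4°·tan31.6° = 0.0 + 10.29·2.6·0.9609·0.6152 = 15.816 kPa
Denominator = 20.1·2.6·sin11.4°·cos11.4° = 20.1·2.6·0.1977·0.9803 = 10.126 kPa
FS = 15.816 / 10.126 = 1.562

FS = 1.56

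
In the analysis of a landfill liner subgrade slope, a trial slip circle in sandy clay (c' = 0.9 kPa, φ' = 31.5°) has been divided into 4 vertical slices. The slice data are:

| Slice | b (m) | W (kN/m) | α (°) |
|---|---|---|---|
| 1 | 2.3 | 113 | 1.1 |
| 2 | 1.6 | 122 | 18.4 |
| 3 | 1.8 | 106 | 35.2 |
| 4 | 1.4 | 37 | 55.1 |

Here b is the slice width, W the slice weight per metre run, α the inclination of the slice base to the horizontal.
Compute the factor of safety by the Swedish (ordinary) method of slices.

Ordinary method of slices: FS = Σ[c'·Δl_i + (W_i cosα_i)·tanφ'] / Σ W_i sinα_i, with Δl_i = b_i / cosα_i.
Slice 1: Δl = 2.3/cos1.1° = 2.300 m; N'_1 = 113·cos1.1° = 113.0; c'Δl = 2.07; W sinα = 2.2
Slice 2: Δl = 1.6/cos18.4° = 1.686 m; N'_2 = 122·cos18.4° = 115.8; c'Δl = 1.52; W sinα = 38.5
Slice 3: Δl = 1.8/cos35.2° = 2.203 m; N'_3 = 106·cos35.2° = 86.6; c'Δl = 1.98; W sinα = 61.1
Slice 4: Δl = 1.4/cos55.1° = 2.447 m; N'_4 = 37·cos55.1° = 21.2; c'Δl = 2.20; W sinα = 30.3
Σc'Δl = 7.8 kN/m; ΣN' = 336.5 kN/m; ΣW sinα = 132.1 kN/m
Resisting = 7.8 + 336.5·tan31.5° = 7.8 + 206.2 = 214.0 kN/m
FS = 214.0 / 132.1 = 1.620

FS = 1.62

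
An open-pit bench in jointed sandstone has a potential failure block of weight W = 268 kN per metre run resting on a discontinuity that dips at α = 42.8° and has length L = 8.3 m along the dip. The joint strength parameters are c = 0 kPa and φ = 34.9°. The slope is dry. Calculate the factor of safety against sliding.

Resolving the block weight along and normal to the plane and applying the Mohr–Coulomb strength on the joint:
N' = W cosα = 268·cos42.8° = 196.6 kN/m
Driving force T = W sinα = 268·sin42.8° = 182.1 kN/m
Resisting force R = c·L + N'·tanφ = 0·8.3 + 196.6·tan34.9° = 0.0 + 137.2 = 137.2 kN/m
FS = R / T = 137.2 / 182.1 = 0.753

FS = 0.75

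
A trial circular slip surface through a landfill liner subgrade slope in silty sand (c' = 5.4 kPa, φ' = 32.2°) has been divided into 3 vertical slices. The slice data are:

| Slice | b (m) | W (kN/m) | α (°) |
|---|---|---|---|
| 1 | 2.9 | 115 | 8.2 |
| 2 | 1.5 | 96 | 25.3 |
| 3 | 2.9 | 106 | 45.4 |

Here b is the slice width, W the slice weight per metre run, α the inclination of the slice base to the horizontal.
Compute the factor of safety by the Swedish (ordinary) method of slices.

FS = 1.66

Ordinary method of slices: FS = Σ[c'·Δl_i + (W_i cosα_i)·tanφ'] / Σ W_i sinα_i, with Δl_i = b_i / cosα_i.
Slice 1: Δl = 2.9/cos8.2° = 2.930 m; N'_1 = 115·cos8.2° = 113.8; c'Δl = 15.82; W sinα = 16.4
Slice 2: Δl = 1.5/cos25.3° = 1.659 m; N'_2 = 96·cos25.3° = 86.8; c'Δl = 8.96; W sinα = 41.0
Slice 3: Δl = 2.9/cos45.4° = 4.130 m; N'_3 = 106·cos45.4° = 74.4; c'Δl = 22.30; W sinα = 75.5
Σc'Δl = 47.1 kN/m; ΣN' = 275.0 kN/m; ΣW sinα = 132.9 kN/m
Resisting = 47.1 + 275.0·tan32.2° = 47.1 + 173.2 = 220.3 kN/m
FS = 220.3 / 132.9 = 1.658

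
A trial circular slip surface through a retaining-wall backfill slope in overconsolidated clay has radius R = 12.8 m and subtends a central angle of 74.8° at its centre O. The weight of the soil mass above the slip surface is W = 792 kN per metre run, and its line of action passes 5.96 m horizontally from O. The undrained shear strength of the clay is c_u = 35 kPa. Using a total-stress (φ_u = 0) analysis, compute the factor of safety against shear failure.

FS = 1.59

Taking moments about the centre O, the resisting moment is provided by the undrained shear strength acting along the arc:
Arc length L_a = R·θ = 12.8·(74.8°·π/180) = 12.8·1.3055 = 16.71 m
M_R = c_u·L_a·R = 35·16.71·12.8 = 7486.3 kN·m/m
M_D = W·d = 792·5.96 = 4720.3 kN·m/m
FS = M_R / M_D = 7486.3 / 4720.3 = 1.586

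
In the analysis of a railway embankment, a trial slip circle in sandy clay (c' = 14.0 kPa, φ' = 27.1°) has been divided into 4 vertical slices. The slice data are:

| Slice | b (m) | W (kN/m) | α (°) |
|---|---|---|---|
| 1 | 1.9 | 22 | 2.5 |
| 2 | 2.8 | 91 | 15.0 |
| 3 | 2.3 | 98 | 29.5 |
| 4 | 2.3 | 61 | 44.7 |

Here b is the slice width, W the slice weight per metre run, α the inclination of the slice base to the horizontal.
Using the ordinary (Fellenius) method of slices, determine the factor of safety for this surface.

FS = 2.35

Ordinary method of slices: FS = Σ[c'·Δl_i + (W_i cosα_i)·tanφ'] / Σ W_i sinα_i, with Δl_i = b_i / cosα_i.
Slice 1: Δl = 1.9/cos2.5° = 1.902 m; N'_1 = 22·cos2.5° = 22.0; c'Δl = 26.63; W sinα = 1.0
Slice 2: Δl = 2.8/cos15.0° = 2.899 m; N'_2 = 91·cos15.0° = 87.9; c'Δl = 40.58; W sinα = 23.6
Slice 3: Δl = 2.3/cos29.5° = 2.643 m; N'_3 = 98·cos29.5° = 85.3; c'Δl = 37.00; W sinα = 48.3
Slice 4: Δl = 2.3/cos44.7° = 3.236 m; N'_4 = 61·cos44.7° = 43.4; c'Δl = 45.30; W sinα = 42.9
Σc'Δl = 149.5 kN/m; ΣN' = 238.5 kN/m; ΣW sinα = 115.7 kN/m
Resisting = 149.5 + 238.5·tan27.1° = 149.5 + 122.1 = 271.6 kN/m
FS = 271.6 / 115.7 = 2.348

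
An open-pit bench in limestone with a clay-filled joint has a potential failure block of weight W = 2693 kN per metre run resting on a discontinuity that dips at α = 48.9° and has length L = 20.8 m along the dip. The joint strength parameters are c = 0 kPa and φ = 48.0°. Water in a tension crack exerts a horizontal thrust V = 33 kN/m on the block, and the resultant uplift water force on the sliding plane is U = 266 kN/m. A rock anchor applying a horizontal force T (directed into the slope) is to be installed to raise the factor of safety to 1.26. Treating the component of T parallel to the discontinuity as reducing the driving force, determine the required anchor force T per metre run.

T = 565 kN/m

Resolving forces along and normal to the sliding plane, with the horizontal anchor force T adding T·sinα to the effective normal force and T·cosα acting up the plane against the driving force:
FS = [cL + (W cosα − U − V sinα + T sinα) tanφ] / [W sinα + V cosα − T cosα]
Without the anchor: N' = 1479.4 kN/m, driving T_d = 2051.0 kN/m, resisting R = 0·20.8 + 1479.4·tan48.0° = 1643.1 kN/m, FS = 0.80.
Setting FS = 1.26 and solving for T:
1.26·(2051.0 − T cos48.9°) = 1643.1 + T sin48.9°·tan48.0°
T·(sin48.9°·tan48.0° + 1.26·cos48.9°) = 1.26·2051.0 − 1643.1
T·(0.7536·1.1106 + 1.26·0.6574) = 2584.3 − 1643.1 = 941.2
T·1.6652 = 941.2
T = 565.2 kN/m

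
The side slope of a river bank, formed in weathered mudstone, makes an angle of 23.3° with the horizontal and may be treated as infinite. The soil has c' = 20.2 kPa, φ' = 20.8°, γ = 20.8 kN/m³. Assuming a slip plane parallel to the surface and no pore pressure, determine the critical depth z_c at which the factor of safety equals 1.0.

Setting FS = 1.00 in FS = [c' + γz cos²β tanφ'] / [γz sinβ cosβ] and solving for z:
z = c' / [γ cosβ (FS·sinβ − cosβ·tanφ')]
  = 20.2 / [20.8·cos23.3°·(1.00·sin23.3° − cos23.3°·tan20.8°)]
  = 20.2 / [20.8·0.9184·(1.00·0.3955 − 0.9184·0.3799)]
  = 20.2 / 0.8914 = 22.661 m

z_c = 22.66 m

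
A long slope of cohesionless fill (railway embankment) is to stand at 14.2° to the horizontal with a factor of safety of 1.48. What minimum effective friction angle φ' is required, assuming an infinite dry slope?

FS = tanφ'/tanβ ⇒ tanφ' = FS · tanβ = 1.48 · tan14.2° = 0.3745
φ' = arctan(0.3745) = 20.53°

φ' = 20.5°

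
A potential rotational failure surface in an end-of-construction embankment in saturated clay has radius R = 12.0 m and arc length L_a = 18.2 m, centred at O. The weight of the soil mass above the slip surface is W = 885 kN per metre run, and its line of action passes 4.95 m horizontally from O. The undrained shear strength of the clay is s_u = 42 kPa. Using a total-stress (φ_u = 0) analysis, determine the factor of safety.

FS = 2.09

Taking moments about the centre O, the resisting moment is provided by the undrained shear strength acting along the arc:
M_R = s_u·L_a·R = 42·18.20·12.0 = 9172.8 kN·m/m
M_D = W·d = 885·4.95 = 4380.8 kN·m/m
FS = M_R / M_D = 9172.8 / 4380.8 = 2.094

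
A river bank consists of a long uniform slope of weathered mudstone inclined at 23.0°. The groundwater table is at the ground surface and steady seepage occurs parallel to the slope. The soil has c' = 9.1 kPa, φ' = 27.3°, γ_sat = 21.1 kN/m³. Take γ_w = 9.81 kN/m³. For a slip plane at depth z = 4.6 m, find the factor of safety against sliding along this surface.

FS = 0.91

With seepage parallel to the slope and the water table at the surface, the effective normal stress on the slip plane uses the buoyant unit weight γ' = γ_sat − γ_w while the driving shear stress uses γ_sat:
FS = [c' + γ' z cos²β tanφ'] / [γ_sat z sinβ cosβ]
γ' = 21.1 − 9.81 = 11.29 kN/m³
Numerator = 9.1 + 11.29·4.6·cos²23.0°·tan27.3° = 9.1 + 11.29·4.6·0.8473·0.5161 = 31.813 kPa
Denominator = 21.1·4.6·sin23.0°·cos23.0° = 21.1·4.6·0.3907·0.9205 = 34.910 kPa
FS = 31.813 / 34.910 = 0.911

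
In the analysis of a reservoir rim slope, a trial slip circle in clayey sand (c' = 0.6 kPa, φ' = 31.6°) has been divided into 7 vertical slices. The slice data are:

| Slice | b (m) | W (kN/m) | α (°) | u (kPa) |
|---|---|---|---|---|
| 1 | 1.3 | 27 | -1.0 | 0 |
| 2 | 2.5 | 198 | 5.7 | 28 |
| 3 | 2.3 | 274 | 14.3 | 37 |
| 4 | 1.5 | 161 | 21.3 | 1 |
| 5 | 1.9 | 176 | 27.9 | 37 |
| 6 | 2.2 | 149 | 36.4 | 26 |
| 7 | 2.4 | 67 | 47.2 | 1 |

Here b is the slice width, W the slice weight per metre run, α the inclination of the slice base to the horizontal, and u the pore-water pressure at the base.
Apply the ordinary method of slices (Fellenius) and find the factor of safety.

Ordinary method of slices: FS = Σ[c'·Δl_i + (W_i cosα_i − u_i·Δl_i)·tanφ'] / Σ W_i sinα_i, with Δl_i = b_i / cosα_i.
Slice 1: Δl = 1.3/cos(-1.0°) = 1.300 m; N'_1 = 27·cos(-1.0°) − 0·1.300 = 27.0; c'Δl = 0.78; W sinα = -0.5
Slice 2: Δl = 2.5/cos5.7° = 2.512 m; N'_2 = 198·cos5.7° − 28·2.512 = 126.7; c'Δl = 1.51; W sinα = 19.7
Slice 3: Δl = 2.3/cos14.3° = 2.374 m; N'_3 = 274·cos14.3° − 37·2.374 = 177.7; c'Δl = 1.42; W sinα = 67.7
Slice 4: Δl = 1.5/cos21.3° = 1.610 m; N'_4 = 161·cos21.3° − 1·1.610 = 148.4; c'Δl = 0.97; W sinα = 58.5
Slice 5: Δl = 1.9/cos27.9° = 2.150 m; N'_5 = 176·cos27.9° − 37·2.150 = 76.0; c'Δl = 1.29; W sinα = 82.4
Slice 6: Δl = 2.2/cos36.4° = 2.733 m; N'_6 = 149·cos36.4° − 26·2.733 = 48.9; c'Δl = 1.64; W sinα = 88.4
Slice 7: Δl = 2.4/cos47.2° = 3.532 m; N'_7 = 67·cos47.2° − 1·3.532 = 42.0; c'Δl = 2.12; W sinα = 49.2
Σc'Δl = 9.7 kN/m; ΣN' = 646.6 kN/m; ΣW sinα = 365.3 kN/m
Resisting = 9.7 + 646.6·tan31.6° = 9.7 + 397.8 = 407.5 kN/m
FS = 407.5 / 365.3 = 1.116

FS = 1.12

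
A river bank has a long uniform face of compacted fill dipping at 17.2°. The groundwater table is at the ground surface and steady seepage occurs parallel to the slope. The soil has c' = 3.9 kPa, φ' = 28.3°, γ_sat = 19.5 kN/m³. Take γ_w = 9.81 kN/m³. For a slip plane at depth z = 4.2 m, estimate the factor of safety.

With seepage parallel to the slope and the water table at the surface, the effective normal stress on the slip plane uses the buoyant unit weight γ' = γ_sat − γ_w while the driving shear stress uses γ_sat:
FS = [c' + γ' z cos²β tanφ'] / [γ_sat z sinβ cosβ]
γ' = 19.5 − 9.81 = 9.69 kN/m³
Numerator = 3.9 + 9.69·4.2·cos²17.2°·tan28.3° = 3.9 + 9.69·4.2·0.9126·0.5384 = 23.897 kPa
Denominator = 19.5·4.2·sin17.2°·cos17.2° = 19.5·4.2·0.2957·0.9553 = 23.135 kPa
FS = 23.897 / 23.135 = 1.033

FS = 1.03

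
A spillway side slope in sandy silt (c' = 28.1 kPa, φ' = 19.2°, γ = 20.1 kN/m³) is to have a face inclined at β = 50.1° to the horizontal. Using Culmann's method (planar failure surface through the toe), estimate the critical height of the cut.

H_c = 28.54 m

Culmann's analysis gives the critical failure plane at α_cr = (β + φ')/2 = (50.1 + 19.2)/2 = 34.6°, and the critical height
H_c = (4c'/γ) · sinβ cosφ' / [1 − cos(β − φ')]
    = (4·28.1/20.1) · sin50.1°·cos19.2° / [1 − cos(30.9°)]
    = 5.592 · 0.7672·0.9444 / [1 − 0.8581]
    = 5.592 · 0.7245 / 0.1419
    = 28.54 m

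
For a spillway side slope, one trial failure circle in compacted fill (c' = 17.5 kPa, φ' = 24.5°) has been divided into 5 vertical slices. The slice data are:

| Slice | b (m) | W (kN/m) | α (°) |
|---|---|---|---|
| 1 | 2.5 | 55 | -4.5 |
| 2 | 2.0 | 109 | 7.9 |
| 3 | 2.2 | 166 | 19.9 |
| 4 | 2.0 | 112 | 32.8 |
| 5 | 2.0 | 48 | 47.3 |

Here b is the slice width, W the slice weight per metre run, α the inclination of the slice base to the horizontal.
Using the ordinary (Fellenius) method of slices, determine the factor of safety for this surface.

Ordinary method of slices: FS = Σ[c'·Δl_i + (W_i cosα_i)·tanφ'] / Σ W_i sinα_i, with Δl_i = b_i / cosα_i.
Slice 1: Δl = 2.5/cos(-4.5°) = 2.508 m; N'_1 = 55·cos(-4.5°) = 54.8; c'Δl = 43.89; W sinα = -4.3
Slice 2: Δl = 2.0/cos7.9° = 2.019 m; N'_2 = 109·cos7.9° = 108.0; c'Δl = 35.34; W sinα = 15.0
Slice 3: Δl = 2.2/cos19.9° = 2.340 m; N'_3 = 166·cos19.9° = 156.1; c'Δl = 40.94; W sinα = 56.5
Slice 4: Δl = 2.0/cos32.8° = 2.379 m; N'_4 = 112·cos32.8° = 94.1; c'Δl = 41.64; W sinα = 60.7
Slice 5: Δl = 2.0/cos47.3° = 2.949 m; N'_5 = 48·cos47.3° = 32.6; c'Δl = 51.61; W sinα = 35.3
Σc'Δl = 213.4 kN/m; ΣN' = 445.6 kN/m; ΣW sinα = 163.1 kN/m
Resisting = 213.4 + 445.6·tan24.5° = 213.4 + 203.1 = 416.5 kN/m
FS = 416.5 / 163.1 = 2.553

FS = 2.55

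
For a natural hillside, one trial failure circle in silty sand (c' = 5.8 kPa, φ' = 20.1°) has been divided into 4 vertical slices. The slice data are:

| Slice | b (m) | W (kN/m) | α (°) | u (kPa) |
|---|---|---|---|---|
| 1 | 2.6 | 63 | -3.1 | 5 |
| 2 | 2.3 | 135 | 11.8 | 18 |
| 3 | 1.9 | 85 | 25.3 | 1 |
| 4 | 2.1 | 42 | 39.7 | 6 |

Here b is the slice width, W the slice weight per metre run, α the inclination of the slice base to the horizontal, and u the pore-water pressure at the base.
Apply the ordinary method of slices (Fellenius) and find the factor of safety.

Ordinary method of slices: FS = Σ[c'·Δl_i + (W_i cosα_i − u_i·Δl_i)·tanφ'] / Σ W_i sinα_i, with Δl_i = b_i / cosα_i.
Slice 1: Δl = 2.6/cos(-3.1°) = 2.604 m; N'_1 = 63·cos(-3.1°) − 5·2.604 = 49.9; c'Δl = 15.10; W sinα = -3.4
Slice 2: Δl = 2.3/cos11.8° = 2.350 m; N'_2 = 135·cos11.8° − 18·2.350 = 89.9; c'Δl = 13.63; W sinα = 27.6
Slice 3: Δl = 1.9/cos25.3° = 2.102 m; N'_3 = 85·cos25.3° − 1·2.102 = 74.7; c'Δl = 12.19; W sinα = 36.3
Slice 4: Δl = 2.1/cos39.7° = 2.729 m; N'_4 = 42·cos39.7° − 6·2.729 = 15.9; c'Δl = 15.83; W sinα = 26.8
Σc'Δl = 56.7 kN/m; ΣN' = 230.4 kN/m; ΣW sinα = 87.4 kN/m
Resisting = 56.7 + 230.4·tan20.1° = 56.7 + 84.3 = 141.1 kN/m
FS = 141.1 / 87.4 = 1.615

FS = 1.61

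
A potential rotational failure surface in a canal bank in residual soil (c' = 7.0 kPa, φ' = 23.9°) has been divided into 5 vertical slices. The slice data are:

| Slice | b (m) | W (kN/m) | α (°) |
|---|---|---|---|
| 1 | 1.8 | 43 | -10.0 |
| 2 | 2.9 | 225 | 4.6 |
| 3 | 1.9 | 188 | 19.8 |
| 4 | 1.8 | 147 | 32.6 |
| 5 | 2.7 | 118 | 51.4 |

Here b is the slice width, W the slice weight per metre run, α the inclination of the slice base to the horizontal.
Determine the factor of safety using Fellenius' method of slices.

FS = 1.53

Ordinary method of slices: FS = Σ[c'·Δl_i + (W_i cosα_i)·tanφ'] / Σ W_i sinα_i, with Δl_i = b_i / cosα_i.
Slice 1: Δl = 1.8/cos(-10.0°) = 1.828 m; N'_1 = 43·cos(-10.0°) = 42.3; c'Δl = 12.79; W sinα = -7.5
Slice 2: Δl = 2.9/cos4.6° = 2.909 m; N'_2 = 225·cos4.6° = 224.3; c'Δl = 20.37; W sinα = 18.0
Slice 3: Δl = 1.9/cos19.8° = 2.019 m; N'_3 = 188·cos19.8° = 176.9; c'Δl = 14.14; W sinα = 63.7
Slice 4: Δl = 1.8/cos32.6° = 2.137 m; N'_4 = 147·cos32.6° = 123.8; c'Δl = 14.96; W sinα = 79.2
Slice 5: Δl = 2.7/cos51.4° = 4.328 m; N'_5 = 118·cos51.4° = 73.6; c'Δl = 30.29; W sinα = 92.2
Σc'Δl = 92.5 kN/m; ΣN' = 641.0 kN/m; ΣW sinα = 245.7 kN/m
Resisting = 92.5 + 641.0·tan23.9° = 92.5 + 284.0 = 376.6 kN/m
FS = 376.6 / 245.7 = 1.533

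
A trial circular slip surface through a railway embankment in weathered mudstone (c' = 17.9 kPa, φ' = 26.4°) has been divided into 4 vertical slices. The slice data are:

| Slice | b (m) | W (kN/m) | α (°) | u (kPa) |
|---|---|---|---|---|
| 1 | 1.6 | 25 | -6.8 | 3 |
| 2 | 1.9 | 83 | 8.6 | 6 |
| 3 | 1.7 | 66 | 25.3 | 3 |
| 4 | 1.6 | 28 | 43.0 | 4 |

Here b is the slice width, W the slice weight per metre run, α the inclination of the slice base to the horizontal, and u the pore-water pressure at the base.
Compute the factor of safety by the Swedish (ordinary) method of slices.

FS = 3.76

Ordinary method of slices: FS = Σ[c'·Δl_i + (W_i cosα_i − u_i·Δl_i)·tanφ'] / Σ W_i sinα_i, with Δl_i = b_i / cosα_i.
Slice 1: Δl = 1.6/cos(-6.8°) = 1.611 m; N'_1 = 25·cos(-6.8°) − 3·1.611 = 20.0; c'Δl = 28.84; W sinα = -3.0
Slice 2: Δl = 1.9/cos8.6° = 1.922 m; N'_2 = 83·cos8.6° − 6·1.922 = 70.5; c'Δl = 34.40; W sinα = 12.4
Slice 3: Δl = 1.7/cos25.3° = 1.880 m; N'_3 = 66·cos25.3° − 3·1.880 = 54.0; c'Δl = 33.66; W sinα = 28.2
Slice 4: Δl = 1.6/cos43.0° = 2.188 m; N'_4 = 28·cos43.0° − 4·2.188 = 11.7; c'Δl = 39.16; W sinα = 19.1
Σc'Δl = 136.1 kN/m; ΣN' = 156.3 kN/m; ΣW sinα = 56.8 kN/m
Resisting = 136.1 + 156.3·tan26.4° = 136.1 + 77.6 = 213.6 kN/m
FS = 213.6 / 56.8 = 3.764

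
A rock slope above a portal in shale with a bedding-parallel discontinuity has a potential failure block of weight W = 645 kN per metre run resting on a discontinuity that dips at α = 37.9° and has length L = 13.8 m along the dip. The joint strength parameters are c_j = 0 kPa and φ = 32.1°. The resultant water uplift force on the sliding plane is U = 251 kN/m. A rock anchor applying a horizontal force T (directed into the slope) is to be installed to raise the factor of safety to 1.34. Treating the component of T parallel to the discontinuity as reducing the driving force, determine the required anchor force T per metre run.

Resolving forces along and normal to the sliding plane, with the horizontal anchor force T adding T·sinα to the effective normal force and T·cosα acting up the plane against the driving force:
FS = [c_jL + (W cosα − U + T sinα) tanφ] / [W sinα − T cosα]
Without the anchor: N' = 258.0 kN/m, driving T_d = 396.2 kN/m, resisting R = 0·13.8 + 258.0·tan32.1° = 161.8 kN/m, FS = 0.41.
Setting FS = 1.34 and solving for T:
1.34·(396.2 − T cos37.9°) = 161.8 + T sin37.9°·tan32.1°
T·(sin37.9°·tan32.1° + 1.34·cos37.9°) = 1.34·396.2 − 161.8
T·(0.6143·0.6273 + 1.34·0.7891) = 530.9 − 161.8 = 369.1
T·1.4427 = 369.1
T = 255.8 kN/m

T = 256 kN/m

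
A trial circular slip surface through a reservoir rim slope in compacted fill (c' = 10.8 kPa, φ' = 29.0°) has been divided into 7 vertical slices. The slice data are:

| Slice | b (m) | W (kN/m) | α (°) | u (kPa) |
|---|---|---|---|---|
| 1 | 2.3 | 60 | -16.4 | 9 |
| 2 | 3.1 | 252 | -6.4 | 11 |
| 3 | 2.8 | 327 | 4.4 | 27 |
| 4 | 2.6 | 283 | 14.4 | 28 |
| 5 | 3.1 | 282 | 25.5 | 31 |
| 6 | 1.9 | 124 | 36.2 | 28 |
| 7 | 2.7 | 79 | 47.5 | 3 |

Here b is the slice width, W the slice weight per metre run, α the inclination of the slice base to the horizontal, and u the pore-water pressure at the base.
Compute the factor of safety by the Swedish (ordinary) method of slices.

Ordinary method of slices: FS = Σ[c'·Δl_i + (W_i cosα_i − u_i·Δl_i)·tanφ'] / Σ W_i sinα_i, with Δl_i = b_i / cosα_i.
Slice 1: Δl = 2.3/cos(-16.4°) = 2.398 m; N'_1 = 60·cos(-16.4°) − 9·2.398 = 36.0; c'Δl = 25.89; W sinα = -16.9
Slice 2: Δl = 3.1/cos(-6.4°) = 3.119 m; N'_2 = 252·cos(-6.4°) − 11·3.119 = 216.1; c'Δl = 33.69; W sinα = -28.1
Slice 3: Δl = 2.8/cos4.4° = 2.808 m; N'_3 = 327·cos4.4° − 27·2.808 = 250.2; c'Δl = 30.33; W sinα = 25.1
Slice 4: Δl = 2.6/cos14.4° = 2.684 m; N'_4 = 283·cos14.4° − 28·2.684 = 198.9; c'Δl = 28.99; W sinα = 70.4
Slice 5: Δl = 3.1/cos25.5° = 3.435 m; N'_5 = 282·cos25.5° − 31·3.435 = 148.1; c'Δl = 37.09; W sinα = 121.4
Slice 6: Δl = 1.9/cos36.2° = 2.355 m; N'_6 = 124·cos36.2° − 28·2.355 = 34.1; c'Δl = 25.43; W sinα = 73.2
Slice 7: Δl = 2.7/cos47.5° = 3.997 m; N'_7 = 79·cos47.5° − 3·3.997 = 41.4; c'Δl = 43.16; W sinα = 58.2
Σc'Δl = 224.6 kN/m; ΣN' = 924.8 kN/m; ΣW sinα = 303.3 kN/m
Resisting = 224.6 + 924.8·tan29.0° = 224.6 + 512.6 = 737.2 kN/m
FS = 737.2 / 303.3 = 2.431

FS = 2.43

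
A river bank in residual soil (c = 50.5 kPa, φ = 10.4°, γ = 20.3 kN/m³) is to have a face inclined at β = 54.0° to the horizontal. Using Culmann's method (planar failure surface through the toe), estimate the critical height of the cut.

H_c = 28.71 m

Culmann's analysis gives the critical failure plane at α_cr = (β + φ)/2 = (54.0 + 10.4)/2 = 32.2°, and the critical height
H_c = (4c/γ) · sinβ cosφ / [1 − cos(β − φ)]
    = (4·50.5/20.3) · sin54.0°·cos10.4° / [1 − cos(43.6°)]
    = 9.951 · 0.8090·0.9836 / [1 − 0.7242]
    = 9.951 · 0.7957 / 0.2758
    = 28.71 m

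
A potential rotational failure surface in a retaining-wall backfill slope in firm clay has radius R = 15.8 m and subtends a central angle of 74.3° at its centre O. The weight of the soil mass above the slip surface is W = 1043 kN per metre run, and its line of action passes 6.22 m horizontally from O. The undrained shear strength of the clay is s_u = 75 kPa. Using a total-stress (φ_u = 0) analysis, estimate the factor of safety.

FS = 3.74

Taking moments about the centre O, the resisting moment is provided by the undrained shear strength acting along the arc:
Arc length L_a = R·θ = 15.8·(74.3°·π/180) = 15.8·1.2968 = 20.49 m
M_R = s_u·L_a·R = 75·20.49·15.8 = 24279.6 kN·m/m
M_D = W·d = 1043·6.22 = 6487.5 kN·m/m
FS = M_R / M_D = 24279.6 / 6487.5 = 3.743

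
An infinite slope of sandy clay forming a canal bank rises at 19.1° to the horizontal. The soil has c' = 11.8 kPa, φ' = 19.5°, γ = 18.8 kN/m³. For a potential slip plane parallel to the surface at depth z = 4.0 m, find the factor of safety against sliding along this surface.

FS = 1.53

For an infinite slope with a slip plane parallel to the surface (no pore pressure): FS = [c' + γz cos²β tanφ'] / [γz sinβ cosβ].
γz = 18.8·4.0 = 75.20 kN/m²
Numerator = 11.8 + 75.20·cos²19.1°·tan19.5° = 11.8 + 75.20·0.8929·0.3541 = 35.578 kPa
Denominator = 75.20·sin19.1°·cos19.1° = 75.20·0.3272·0.9449 = 23.252 kPa
FS = 35.578 / 23.252 = 1.530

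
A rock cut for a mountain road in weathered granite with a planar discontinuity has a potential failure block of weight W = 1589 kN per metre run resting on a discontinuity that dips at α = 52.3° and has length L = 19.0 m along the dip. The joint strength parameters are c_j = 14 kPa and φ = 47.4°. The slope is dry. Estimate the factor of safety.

FS = 1.05

Resolving the block weight along and normal to the plane and applying the Mohr–Coulomb strength on the joint:
N' = W cosα = 1589·cos52.3° = 971.7 kN/m
Driving force T = W sinα = 1589·sin52.3° = 1257.3 kN/m
Resisting force R = c_j·L + N'·tanφ = 14·19.0 + 971.7·tan47.4° = 266.0 + 1056.7 = 1322.7 kN/m
FS = R / T = 1322.7 / 1257.3 = 1.052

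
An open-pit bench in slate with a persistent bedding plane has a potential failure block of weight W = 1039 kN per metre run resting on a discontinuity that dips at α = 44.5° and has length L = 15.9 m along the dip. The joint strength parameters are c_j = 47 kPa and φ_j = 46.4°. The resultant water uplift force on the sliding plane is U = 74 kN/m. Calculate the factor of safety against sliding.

Resolving the block weight along and normal to the plane and applying the Mohr–Coulomb strength on the joint:
N' = W cosα − U = 1039·cos44.5° − 74 = 667.1 kN/m
Driving force T = W sinα = 1039·sin44.5° = 728.2 kN/m
Resisting force R = c_j·L + N'·tanφ_j = 47·15.9 + 667.1·tan46.4° = 747.3 + 700.5 = 1447.8 kN/m
FS = R / T = 1447.8 / 728.2 = 1.988

FS = 1.99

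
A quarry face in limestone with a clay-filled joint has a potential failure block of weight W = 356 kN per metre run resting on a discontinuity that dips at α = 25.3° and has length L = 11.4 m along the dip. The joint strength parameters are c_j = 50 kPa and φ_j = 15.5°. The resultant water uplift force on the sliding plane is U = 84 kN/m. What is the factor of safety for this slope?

FS = 4.18

Resolving the block weight along and normal to the plane and applying the Mohr–Coulomb strength on the joint:
N' = W cosα − U = 356·cos25.3° − 84 = 237.9 kN/m
Driving force T = W sinα = 356·sin25.3° = 152.1 kN/m
Resisting force R = c_j·L + N'·tanφ_j = 50·11.4 + 237.9·tan15.5° = 570.0 + 66.0 = 636.0 kN/m
FS = R / T = 636.0 / 152.1 = 4.180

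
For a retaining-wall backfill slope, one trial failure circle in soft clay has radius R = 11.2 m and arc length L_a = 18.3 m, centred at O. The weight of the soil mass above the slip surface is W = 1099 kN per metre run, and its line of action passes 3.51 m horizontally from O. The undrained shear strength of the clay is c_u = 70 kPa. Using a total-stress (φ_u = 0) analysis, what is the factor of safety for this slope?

FS = 3.72

Taking moments about the centre O, the resisting moment is provided by the undrained shear strength acting along the arc:
M_R = c_u·L_a·R = 70·18.30·11.2 = 14347.2 kN·m/m
M_D = W·d = 1099·3.51 = 3857.5 kN·m/m
FS = M_R / M_D = 14347.2 / 3857.5 = 3.719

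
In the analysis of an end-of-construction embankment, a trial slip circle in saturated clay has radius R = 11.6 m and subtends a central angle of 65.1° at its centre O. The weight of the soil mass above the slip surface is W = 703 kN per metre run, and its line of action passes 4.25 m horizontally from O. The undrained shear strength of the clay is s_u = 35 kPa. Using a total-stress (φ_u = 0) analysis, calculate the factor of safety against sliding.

FS = 1.79

Taking moments about the centre O, the resisting moment is provided by the undrained shear strength acting along the arc:
Arc length L_a = R·θ = 11.6·(65.1°·π/180) = 11.6·1.1362 = 13.18 m
M_R = s_u·L_a·R = 35·13.18·11.6 = 5351.1 kN·m/m
M_D = W·d = 703·4.25 = 2987.8 kN·m/m
FS = M_R / M_D = 5351.1 / 2987.8 = 1.791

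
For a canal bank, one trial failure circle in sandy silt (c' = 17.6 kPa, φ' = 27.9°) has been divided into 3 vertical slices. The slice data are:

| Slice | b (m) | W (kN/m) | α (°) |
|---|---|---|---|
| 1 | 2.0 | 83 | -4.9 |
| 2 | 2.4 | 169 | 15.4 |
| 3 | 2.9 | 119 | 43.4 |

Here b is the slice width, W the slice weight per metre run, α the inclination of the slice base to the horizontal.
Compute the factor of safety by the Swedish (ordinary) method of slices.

Ordinary method of slices: FS = Σ[c'·Δl_i + (W_i cosα_i)·tanφ'] / Σ W_i sinα_i, with Δl_i = b_i / cosα_i.
Slice 1: Δl = 2.0/cos(-4.9°) = 2.007 m; N'_1 = 83·cos(-4.9°) = 82.7; c'Δl = 35.33; W sinα = -7.1
Slice 2: Δl = 2.4/cos15.4° = 2.489 m; N'_2 = 169·cos15.4° = 162.9; c'Δl = 43.81; W sinα = 44.9
Slice 3: Δl = 2.9/cos43.4° = 3.991 m; N'_3 = 119·cos43.4° = 86.5; c'Δl = 70.25; W sinα = 81.8
Σc'Δl = 149.4 kN/m; ΣN' = 332.1 kN/m; ΣW sinα = 119.6 kN/m
Resisting = 149.4 + 332.1·tan27.9° = 149.4 + 175.8 = 325.2 kN/m
FS = 325.2 / 119.6 = 2.720

FS = 2.72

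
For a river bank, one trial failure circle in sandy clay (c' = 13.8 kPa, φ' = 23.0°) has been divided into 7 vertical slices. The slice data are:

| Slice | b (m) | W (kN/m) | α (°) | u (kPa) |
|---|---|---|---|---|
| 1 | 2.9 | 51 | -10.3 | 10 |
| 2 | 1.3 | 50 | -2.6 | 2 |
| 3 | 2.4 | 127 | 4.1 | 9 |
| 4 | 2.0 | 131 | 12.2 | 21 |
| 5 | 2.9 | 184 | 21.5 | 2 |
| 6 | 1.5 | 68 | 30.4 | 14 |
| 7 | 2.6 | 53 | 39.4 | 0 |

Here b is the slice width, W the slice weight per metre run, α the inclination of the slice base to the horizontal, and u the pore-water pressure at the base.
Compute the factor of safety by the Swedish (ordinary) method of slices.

Ordinary method of slices: FS = Σ[c'·Δl_i + (W_i cosα_i − u_i·Δl_i)·tanφ'] / Σ W_i sinα_i, with Δl_i = b_i / cosα_i.
Slice 1: Δl = 2.9/cos(-10.3°) = 2.947 m; N'_1 = 51·cos(-10.3°) − 10·2.947 = 20.7; c'Δl = 40.68; W sinα = -9.1
Slice 2: Δl = 1.3/cos(-2.6°) = 1.301 m; N'_2 = 50·cos(-2.6°) − 2·1.301 = 47.3; c'Δl = 17.96; W sinα = -2.3
Slice 3: Δl = 2.4/cos4.1° = 2.406 m; N'_3 = 127·cos4.1° − 9·2.406 = 105.0; c'Δl = 33.20; W sinα = 9.1
Slice 4: Δl = 2.0/cos12.2° = 2.046 m; N'_4 = 131·cos12.2° − 21·2.046 = 85.1; c'Δl = 28.24; W sinα = 27.7
Slice 5: Δl = 2.9/cos21.5° = 3.117 m; N'_5 = 184·cos21.5° − 2·3.117 = 165.0; c'Δl = 43.01; W sinα = 67.4
Slice 6: Δl = 1.5/cos30.4° = 1.739 m; N'_6 = 68·cos30.4° − 14·1.739 = 34.3; c'Δl = 24.00; W sinα = 34.4
Slice 7: Δl = 2.6/cos39.4° = 3.365 m; N'_7 = 53·cos39.4° − 0·3.365 = 41.0; c'Δl = 46.43; W sinα = 33.6
Σc'Δl = 233.5 kN/m; ΣN' = 498.4 kN/m; ΣW sinα = 160.9 kN/m
Resisting = 233.5 + 498.4·tan23.0° = 233.5 + 211.5 = 445.1 kN/m
FS = 445.1 / 160.9 = 2.767

FS = 2.77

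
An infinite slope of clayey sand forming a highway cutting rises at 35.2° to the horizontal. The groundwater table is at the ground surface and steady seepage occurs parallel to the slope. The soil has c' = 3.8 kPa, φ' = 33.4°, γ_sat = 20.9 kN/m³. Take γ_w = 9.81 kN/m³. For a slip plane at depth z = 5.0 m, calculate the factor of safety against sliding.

FS = 0.57

With seepage parallel to the slope and the water table at the surface, the effective normal stress on the slip plane uses the buoyant unit weight γ' = γ_sat − γ_w while the driving shear stress uses γ_sat:
FS = [c' + γ' z cos²β tanφ'] / [γ_sat z sinβ cosβ]
γ' = 20.9 − 9.81 = 11.09 kN/m³
Numerator = 3.8 + 11.09·5.0·cos²35.2°·tan33.4° = 3.8 + 11.09·5.0·0.6677·0.6594 = 28.214 kPa
Denominator = 20.9·5.0·sin35.2°·cos35.2° = 20.9·5.0·0.5764·0.8171 = 49.223 kPa
FS = 28.214 / 49.223 = 0.573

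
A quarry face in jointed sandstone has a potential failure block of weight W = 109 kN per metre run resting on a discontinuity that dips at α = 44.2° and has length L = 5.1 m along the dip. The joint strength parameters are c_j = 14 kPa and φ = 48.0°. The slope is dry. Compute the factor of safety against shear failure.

Resolving the block weight along and normal to the plane and applying the Mohr–Coulomb strength on the joint:
N' = W cosα = 109·cos44.2° = 78.1 kN/m
Driving force T = W sinα = 109·sin44.2° = 76.0 kN/m
Resisting force R = c_j·L + N'·tanφ = 14·5.1 + 78.1·tan48.0° = 71.4 + 86.8 = 158.2 kN/m
FS = R / T = 158.2 / 76.0 = 2.082

FS = 2.08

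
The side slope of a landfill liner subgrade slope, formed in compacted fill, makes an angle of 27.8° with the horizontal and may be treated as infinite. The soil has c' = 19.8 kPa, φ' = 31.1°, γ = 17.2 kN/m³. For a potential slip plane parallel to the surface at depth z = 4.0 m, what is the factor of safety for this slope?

For an infinite slope with a slip plane parallel to the surface (no pore pressure): FS = [c' + γz cos²β tanφ'] / [γz sinβ cosβ].
γz = 17.2·4.0 = 68.80 kN/m²
Numerator = 19.8 + 68.80·cos²27.8°·tan31.1° = 19.8 + 68.80·0.7825·0.6032 = 52.275 kPa
Denominator = 68.80·sin27.8°·cos27.8° = 68.80·0.4664·0.8846 = 28.384 kPa
FS = 52.275 / 28.384 = 1.842

FS = 1.84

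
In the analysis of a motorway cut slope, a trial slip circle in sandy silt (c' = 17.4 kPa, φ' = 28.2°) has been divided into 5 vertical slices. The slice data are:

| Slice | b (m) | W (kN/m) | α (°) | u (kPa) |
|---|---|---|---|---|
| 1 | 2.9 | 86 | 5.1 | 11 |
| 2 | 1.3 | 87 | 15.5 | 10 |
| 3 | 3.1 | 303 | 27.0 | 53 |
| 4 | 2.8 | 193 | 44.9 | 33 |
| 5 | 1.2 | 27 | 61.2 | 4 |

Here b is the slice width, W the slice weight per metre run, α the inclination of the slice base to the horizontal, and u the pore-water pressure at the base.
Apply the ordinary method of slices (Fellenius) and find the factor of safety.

Ordinary method of slices: FS = Σ[c'·Δl_i + (W_i cosα_i − u_i·Δl_i)·tanφ'] / Σ W_i sinα_i, with Δl_i = b_i / cosα_i.
Slice 1: Δl = 2.9/cos5.1° = 2.912 m; N'_1 = 86·cos5.1° − 11·2.912 = 53.6; c'Δl = 50.66; W sinα = 7.6
Slice 2: Δl = 1.3/cos15.5° = 1.349 m; N'_2 = 87·cos15.5° − 10·1.349 = 70.3; c'Δl = 23.47; W sinα = 23.2
Slice 3: Δl = 3.1/cos27.0° = 3.479 m; N'_3 = 303·cos27.0° − 53·3.479 = 85.6; c'Δl = 60.54; W sinα = 137.6
Slice 4: Δl = 2.8/cos44.9° = 3.953 m; N'_4 = 193·cos44.9° − 33·3.953 = 6.3; c'Δl = 68.78; W sinα = 136.2
Slice 5: Δl = 1.2/cos61.2° = 2.491 m; N'_5 = 27·cos61.2° − 4·2.491 = 3.0; c'Δl = 43.34; W sinα = 23.7
Σc'Δl = 246.8 kN/m; ΣN' = 218.9 kN/m; ΣW sinα = 328.3 kN/m
Resisting = 246.8 + 218.9·tan28.2° = 246.8 + 117.4 = 364.1 kN/m
FS = 364.1 / 328.3 = 1.109

FS = 1.11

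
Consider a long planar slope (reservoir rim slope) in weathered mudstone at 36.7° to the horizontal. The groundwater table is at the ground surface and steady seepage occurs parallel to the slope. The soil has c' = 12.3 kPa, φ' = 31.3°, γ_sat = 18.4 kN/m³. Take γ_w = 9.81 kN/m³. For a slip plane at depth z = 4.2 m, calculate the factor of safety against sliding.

With seepage parallel to the slope and the water table at the surface, the effective normal stress on the slip plane uses the buoyant unit weight γ' = γ_sat − γ_w while the driving shear stress uses γ_sat:
FS = [c' + γ' z cos²β tanφ'] / [γ_sat z sinβ cosβ]
γ' = 18.4 − 9.81 = 8.59 kN/m³
Numerator = 12.3 + 8.59·4.2·cos²36.7°·tan31.3° = 12.3 + 8.59·4.2·0.6428·0.6080 = 26.401 kPa
Denominator = 18.4·4.2·sin36.7°·cos36.7° = 18.4·4.2·0.5976·0.8018 = 37.030 kPa
FS = 26.401 / 37.030 = 0.713

FS = 0.71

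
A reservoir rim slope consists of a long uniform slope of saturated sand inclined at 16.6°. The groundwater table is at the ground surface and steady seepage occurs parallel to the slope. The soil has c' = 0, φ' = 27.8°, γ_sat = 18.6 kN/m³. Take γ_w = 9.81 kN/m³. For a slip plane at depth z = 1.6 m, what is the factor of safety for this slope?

FS = 0.84

With seepage parallel to the slope and the water table at the surface, the effective normal stress on the slip plane uses the buoyant unit weight γ' = γ_sat − γ_w while the driving shear stress uses γ_sat:
FS = [c' + γ' z cos²β tanφ'] / [γ_sat z sinβ cosβ]
(For c' = 0 this reduces to FS = (γ'/γ_sat)·tanφ'/tanβ.)
γ' = 18.6 − 9.81 = 8.79 kN/m³
Numerator = 0.0 + 8.79·1.6·cos²16.6°·tan27.8° = 0.0 + 8.79·1.6·0.9184·0.5272 = 6.810 kPa
Denominator = 18.6·1.6·sin16.6°·cos16.6° = 18.6·1.6·0.2857·0.9583 = 8.148 kPa
FS = 6.810 / 8.148 = 0.836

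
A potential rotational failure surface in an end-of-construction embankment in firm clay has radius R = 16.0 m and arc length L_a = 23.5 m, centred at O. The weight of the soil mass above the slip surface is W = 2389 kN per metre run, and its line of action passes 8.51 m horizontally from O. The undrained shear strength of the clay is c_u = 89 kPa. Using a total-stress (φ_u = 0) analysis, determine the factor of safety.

FS = 1.65

Taking moments about the centre O, the resisting moment is provided by the undrained shear strength acting along the arc:
M_R = c_u·L_a·R = 89·23.50·16.0 = 33464.0 kN·m/m
M_D = W·d = 2389·8.51 = 20330.4 kN·m/m
FS = M_R / M_D = 33464.0 / 20330.4 = 1.646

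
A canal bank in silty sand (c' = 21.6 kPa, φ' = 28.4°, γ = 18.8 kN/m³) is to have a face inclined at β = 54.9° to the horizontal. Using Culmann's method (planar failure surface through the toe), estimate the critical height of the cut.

H_c = 31.48 m

Culmann's analysis gives the critical failure plane at α_cr = (β + φ')/2 = (54.9 + 28.4)/2 = 41.6°, and the critical height
H_c = (4c'/γ) · sinβ cosφ' / [1 − cos(β − φ')]
    = (4·21.6/18.8) · sin54.9°·cos28.4° / [1 − cos(26.5°)]
    = 4.596 · 0.8181·0.8796 / [1 − 0.8949]
    = 4.596 · 0.7197 / 0.1051
    = 31.48 m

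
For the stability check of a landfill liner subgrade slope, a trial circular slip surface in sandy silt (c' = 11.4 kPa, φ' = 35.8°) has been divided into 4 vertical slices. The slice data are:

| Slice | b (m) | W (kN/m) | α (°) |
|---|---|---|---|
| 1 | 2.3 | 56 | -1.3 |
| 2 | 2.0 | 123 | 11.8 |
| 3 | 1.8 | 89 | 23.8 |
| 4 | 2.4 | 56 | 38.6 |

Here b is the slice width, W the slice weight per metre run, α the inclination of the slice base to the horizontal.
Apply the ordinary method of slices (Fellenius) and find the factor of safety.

FS = 3.42

Ordinary method of slices: FS = Σ[c'·Δl_i + (W_i cosα_i)·tanφ'] / Σ W_i sinα_i, with Δl_i = b_i / cosα_i.
Slice 1: Δl = 2.3/cos(-1.3°) = 2.301 m; N'_1 = 56·cos(-1.3°) = 56.0; c'Δl = 26.23; W sinα = -1.3
Slice 2: Δl = 2.0/cos11.8° = 2.043 m; N'_2 = 123·cos11.8° = 120.4; c'Δl = 23.29; W sinα = 25.2
Slice 3: Δl = 1.8/cos23.8° = 1.967 m; N'_3 = 89·cos23.8° = 81.4; c'Δl = 22.43; W sinα = 35.9
Slice 4: Δl = 2.4/cos38.6° = 3.071 m; N'_4 = 56·cos38.6° = 43.8; c'Δl = 35.01; W sinα = 34.9
Σc'Δl = 107.0 kN/m; ΣN' = 301.6 kN/m; ΣW sinα = 94.7 kN/m
Resisting = 107.0 + 301.6·tan35.8° = 107.0 + 217.5 = 324.5 kN/m
FS = 324.5 / 94.7 = 3.425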